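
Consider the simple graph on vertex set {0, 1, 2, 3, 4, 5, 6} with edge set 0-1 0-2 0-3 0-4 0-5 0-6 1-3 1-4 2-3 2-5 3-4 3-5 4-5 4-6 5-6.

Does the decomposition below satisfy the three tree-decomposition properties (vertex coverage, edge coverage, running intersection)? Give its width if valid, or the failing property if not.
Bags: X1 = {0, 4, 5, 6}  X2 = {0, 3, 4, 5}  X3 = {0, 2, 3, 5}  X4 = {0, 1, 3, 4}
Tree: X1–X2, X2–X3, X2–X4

Yes; width 3.

Checking the three conditions: (i) the bags cover all of {0, 1, 2, 3, 4, 5, 6}; (ii) for each edge, some bag contains both endpoints; (iii) the bags containing any fixed vertex form a subtree. All hold, so the decomposition is valid with width 4 − 1 = 3.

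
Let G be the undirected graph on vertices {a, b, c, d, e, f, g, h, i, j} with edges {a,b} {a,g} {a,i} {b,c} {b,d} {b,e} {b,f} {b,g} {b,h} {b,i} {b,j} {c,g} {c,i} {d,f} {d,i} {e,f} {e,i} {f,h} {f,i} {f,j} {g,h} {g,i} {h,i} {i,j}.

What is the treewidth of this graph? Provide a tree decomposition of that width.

Treewidth 3.
One such decomposition:
Bags: B1 = {b, f, h, i}  B2 = {b, d, f, i}  B3 = {b, g, h, i}  B4 = {a, b, g, i}  B5 = {b, e, f, i}  B6 = {b, c, g, i}  B7 = {b, f, i, j}
Tree: B1–B2, B1–B3, B3–B4, B2–B5, B4–B6, B1–B7

Each bag holds 4 vertices, so the decomposition has width 3, which upper-bounds the treewidth. On the other hand G contains the 4-clique {b, g, h, i}. A clique must lie in a single bag of any decomposition, so no decomposition can have width below 3. The upper and lower bounds meet at 3, so that is the treewidth.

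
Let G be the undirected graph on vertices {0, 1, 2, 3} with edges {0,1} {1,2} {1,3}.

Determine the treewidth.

1

A width-1 tree decomposition is:
Bags: B1 = {1, 3}  B2 = {1, 2}  B3 = {0, 1}
Tree: B1–B2, B1–B3
The largest bag has 2 vertices, giving width 1; this decomposition certifies tw(G) ≤ 1. Since G has at least one edge (e.g. 3–1), it is not an edgeless graph, so tw(G) ≥ 1. Hence tw(G) = 1 exactly.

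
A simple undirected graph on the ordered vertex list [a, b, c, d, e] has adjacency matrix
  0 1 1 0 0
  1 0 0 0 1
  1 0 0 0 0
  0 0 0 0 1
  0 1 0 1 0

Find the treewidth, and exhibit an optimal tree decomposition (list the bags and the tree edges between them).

Treewidth 1.
One optimal decomposition is:
Bags: B1 = {d, e}  B2 = {b, e}  B3 = {a, b}  B4 = {a, c}
Tree: B1–B2, B2–B3, B3–B4

Each bag holds 2 vertices, so the decomposition has width 1, which upper-bounds the treewidth. Since G has at least one edge (e.g. d–e), it is not an edgeless graph, so tw(G) ≥ 1. Hence tw(G) = 1 exactly.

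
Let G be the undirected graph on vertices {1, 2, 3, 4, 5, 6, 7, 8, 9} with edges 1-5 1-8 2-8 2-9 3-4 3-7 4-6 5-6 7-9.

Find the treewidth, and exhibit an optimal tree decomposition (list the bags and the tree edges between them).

Every bag has size at most 3, so the width is 3 − 1 = 2 and tw(G) ≤ 2. For the lower bound, G contains the cycle 5–1–8–2–9–7–3–4–6–5, so G is not a forest; only forests have treewidth ≤ 1, hence tw(G) ≥ 2. Hence tw(G) = 2 exactly.

Treewidth 2.
One such decomposition:
Bags: B1 = {1, 5, 8}  B2 = {2, 5, 8}  B3 = {2, 5, 9}  B4 = {5, 7, 9}  B5 = {3, 5, 7}  B6 = {3, 4, 5}  B7 = {4, 5, 6}
Tree: B1–B2, B2–B3, B3–B4, B4–B5, B5–B6, B6–B7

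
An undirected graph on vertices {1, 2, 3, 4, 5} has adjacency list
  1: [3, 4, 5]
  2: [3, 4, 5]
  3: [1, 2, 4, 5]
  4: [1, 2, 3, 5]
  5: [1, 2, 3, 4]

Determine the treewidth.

3

A width-3 tree decomposition is:
Bags: B1 = {1, 3, 4, 5}  B2 = {2, 3, 4, 5}
Tree: B1–B2
Every bag has size at most 4, so the width is 4 − 1 = 3 and tw(G) ≤ 3. For the lower bound, the 4 vertices {1, 3, 4, 5} are pairwise adjacent, and any tree decomposition puts a clique entirely inside one bag — forcing width ≥ 3. Hence tw(G) = 3 exactly.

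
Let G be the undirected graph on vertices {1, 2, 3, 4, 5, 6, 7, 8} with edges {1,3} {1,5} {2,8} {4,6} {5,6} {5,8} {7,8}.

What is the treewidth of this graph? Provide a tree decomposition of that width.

Treewidth 1.
One optimal decomposition is:
Bags: B1 = {1, 5}  B2 = {5, 6}  B3 = {5, 8}  B4 = {7, 8}  B5 = {4, 6}  B6 = {1, 3}  B7 = {2, 8}
Tree: B1–B2, B2–B3, B3–B4, B2–B5, B1–B6, B4–B7

The largest bag has 2 vertices, giving width 1; this decomposition certifies tw(G) ≤ 1. Any graph with an edge has treewidth ≥ 1, and G has the edge 5–1. Combining the bounds, tw(G) = 1.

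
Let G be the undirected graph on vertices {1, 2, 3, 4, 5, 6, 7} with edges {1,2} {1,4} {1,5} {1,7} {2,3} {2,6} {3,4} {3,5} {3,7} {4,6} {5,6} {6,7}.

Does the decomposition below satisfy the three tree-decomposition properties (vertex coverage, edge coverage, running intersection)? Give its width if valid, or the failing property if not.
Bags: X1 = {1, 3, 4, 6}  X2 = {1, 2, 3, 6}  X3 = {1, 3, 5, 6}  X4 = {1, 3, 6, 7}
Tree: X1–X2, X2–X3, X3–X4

Yes; width 3.

Vertex coverage: the bags together contain {1, 2, 3, 4, 5, 6, 7}, the full vertex set. Edge coverage: each edge of G has both endpoints in at least one bag. Running intersection: for every vertex, the bags containing it form a connected subtree. All three properties hold, so this is a valid tree decomposition of width max|bag| − 1 = 3, and hence tw(G) ≤ 3.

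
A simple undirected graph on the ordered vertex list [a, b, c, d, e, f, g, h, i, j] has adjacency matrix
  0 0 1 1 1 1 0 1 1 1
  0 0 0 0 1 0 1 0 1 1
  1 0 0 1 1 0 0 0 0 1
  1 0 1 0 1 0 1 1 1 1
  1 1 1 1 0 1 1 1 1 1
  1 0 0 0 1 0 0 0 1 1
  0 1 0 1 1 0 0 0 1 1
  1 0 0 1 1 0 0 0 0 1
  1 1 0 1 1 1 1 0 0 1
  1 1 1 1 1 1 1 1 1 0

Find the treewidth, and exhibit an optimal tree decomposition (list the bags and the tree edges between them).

The largest bag has 5 vertices, giving width 4; this decomposition certifies tw(G) ≤ 4. On the other hand G contains the 5-clique {d, e, g, i, j}. A clique must lie in a single bag of any decomposition, so no decomposition can have width below 4. Combining the bounds, tw(G) = 4.

Treewidth 4.
Bags: B1 = {a, d, e, i, j}  B2 = {d, e, g, i, j}  B3 = {a, c, d, e, j}  B4 = {a, d, e, h, j}  B5 = {a, e, f, i, j}  B6 = {b, e, g, i, j}
Tree: B1–B2, B1–B3, B1–B4, B1–B5, B2–B6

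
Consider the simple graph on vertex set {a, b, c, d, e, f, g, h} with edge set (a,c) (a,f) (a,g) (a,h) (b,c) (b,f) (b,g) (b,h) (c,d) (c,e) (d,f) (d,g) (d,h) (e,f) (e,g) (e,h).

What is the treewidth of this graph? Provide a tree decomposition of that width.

Treewidth 4.
One optimal decomposition is:
Bags: B1 = {a, c, f, g, h}  B2 = {b, c, f, g, h}  B3 = {c, e, f, g, h}  B4 = {c, d, f, g, h}
Tree: B1–B2, B2–B3, B3–B4

The largest bag has 5 vertices, giving width 4; this decomposition certifies tw(G) ≤ 4. For the lower bound: the 5 vertex sets {a,h}, {b,f}, {e,g}, {c}, {d} are disjoint, each induces a connected subgraph, and every pair is joined by at least one edge of G. Contracting each set to a single vertex therefore yields K_{5} as a minor, and since treewidth is minor-monotone, tw(G) ≥ tw(K_{5}) = 4. Combining the bounds, tw(G) = 4.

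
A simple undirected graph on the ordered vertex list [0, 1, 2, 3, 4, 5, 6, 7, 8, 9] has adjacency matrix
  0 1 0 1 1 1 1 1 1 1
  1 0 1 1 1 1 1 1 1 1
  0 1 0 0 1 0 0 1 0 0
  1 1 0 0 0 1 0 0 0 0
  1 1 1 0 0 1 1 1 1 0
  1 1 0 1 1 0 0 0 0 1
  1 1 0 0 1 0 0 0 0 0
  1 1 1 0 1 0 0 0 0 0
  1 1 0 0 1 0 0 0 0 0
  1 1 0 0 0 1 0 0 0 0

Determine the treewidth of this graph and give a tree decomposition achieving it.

Each bag holds 4 vertices, so the decomposition has width 3, which upper-bounds the treewidth. On the other hand G contains the 4-clique {0, 1, 5, 9}. A clique must lie in a single bag of any decomposition, so no decomposition can have width below 3. Hence tw(G) = 3 exactly.

Treewidth 3.
One such decomposition:
Bags: B1 = {0, 1, 4, 7}  B2 = {0, 1, 4, 5}  B3 = {0, 1, 4, 6}  B4 = {0, 1, 3, 5}  B5 = {1, 2, 4, 7}  B6 = {0, 1, 5, 9}  B7 = {0, 1, 4, 8}
Tree: B1–B2, B2–B3, B2–B4, B1–B5, B2–B6, B2–B7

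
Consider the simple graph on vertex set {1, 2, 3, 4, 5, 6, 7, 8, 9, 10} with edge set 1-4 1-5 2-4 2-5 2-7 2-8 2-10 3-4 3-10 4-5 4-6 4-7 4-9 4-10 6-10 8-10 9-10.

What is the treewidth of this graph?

2

A width-2 tree decomposition is:
Bags: B1 = {2, 4, 10}  B2 = {3, 4, 10}  B3 = {2, 4, 5}  B4 = {4, 6, 10}  B5 = {2, 8, 10}  B6 = {4, 9, 10}  B7 = {1, 4, 5}  B8 = {2, 4, 7}
Tree: B1–B2, B1–B3, B2–B4, B1–B5, B1–B6, B3–B7, B1–B8
The largest bag has 3 vertices, giving width 2; this decomposition certifies tw(G) ≤ 2. For the lower bound, the 3 vertices {2, 8, 10} are pairwise adjacent, and any tree decomposition puts a clique entirely inside one bag — forcing width ≥ 2. The upper and lower bounds meet at 2, so that is the treewidth.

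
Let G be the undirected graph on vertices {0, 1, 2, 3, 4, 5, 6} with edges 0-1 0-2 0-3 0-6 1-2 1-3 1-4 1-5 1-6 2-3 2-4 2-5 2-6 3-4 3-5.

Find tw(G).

A width-3 tree decomposition is:
Bags: B1 = {0, 1, 2, 3}  B2 = {1, 2, 3, 5}  B3 = {0, 1, 2, 6}  B4 = {1, 2, 3, 4}
Tree: B1–B2, B1–B3, B2–B4
Each bag holds 4 vertices, so the decomposition has width 3, which upper-bounds the treewidth. Conversely, {0, 1, 2, 3} is a clique of size 4, and the vertices of any clique must share a bag in every tree decomposition; so some bag has ≥ 4 vertices and tw(G) ≥ 3. Therefore the treewidth is 3.

3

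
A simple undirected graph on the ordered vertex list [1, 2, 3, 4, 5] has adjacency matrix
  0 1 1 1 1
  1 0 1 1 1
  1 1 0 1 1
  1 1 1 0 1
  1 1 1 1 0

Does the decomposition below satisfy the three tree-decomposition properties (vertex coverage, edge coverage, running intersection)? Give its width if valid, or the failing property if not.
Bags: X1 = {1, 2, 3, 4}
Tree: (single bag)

No — vertex 5 appears in no bag.

A tree decomposition must satisfy three properties: every vertex lies in some bag; for every edge, both endpoints lie together in some bag; and for every vertex, the bags containing it form a connected subtree. Here vertex 5 appears in no bag, so the decomposition is invalid.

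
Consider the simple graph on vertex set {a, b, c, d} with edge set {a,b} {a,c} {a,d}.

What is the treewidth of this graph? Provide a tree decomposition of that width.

Every bag has size at most 2, so the width is 2 − 1 = 1 and tw(G) ≤ 1. Since G has at least one edge (e.g. a–b), it is not an edgeless graph, so tw(G) ≥ 1. Therefore the treewidth is 1.

Treewidth 1.
Bags: B1 = {a, b}  B2 = {a, c}  B3 = {a, d}
Tree: B1–B2, B1–B3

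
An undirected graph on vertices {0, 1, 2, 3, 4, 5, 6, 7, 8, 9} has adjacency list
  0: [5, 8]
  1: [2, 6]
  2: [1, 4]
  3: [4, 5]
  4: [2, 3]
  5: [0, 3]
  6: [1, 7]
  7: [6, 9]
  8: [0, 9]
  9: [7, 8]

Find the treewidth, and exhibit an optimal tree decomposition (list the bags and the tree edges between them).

Treewidth 2.
One such decomposition:
Bags: B1 = {1, 2, 4}  B2 = {1, 4, 6}  B3 = {4, 6, 7}  B4 = {4, 7, 9}  B5 = {4, 8, 9}  B6 = {0, 4, 8}  B7 = {0, 4, 5}  B8 = {3, 4, 5}
Tree: B1–B2, B2–B3, B3–B4, B4–B5, B5–B6, B6–B7, B7–B8

Every bag has size at most 3, so the width is 3 − 1 = 2 and tw(G) ≤ 2. For the lower bound, G contains the cycle 4–2–1–6–7–9–8–0–5–3–4, so G is not a forest; only forests have treewidth ≤ 1, hence tw(G) ≥ 2. The upper and lower bounds meet at 2, so that is the treewidth.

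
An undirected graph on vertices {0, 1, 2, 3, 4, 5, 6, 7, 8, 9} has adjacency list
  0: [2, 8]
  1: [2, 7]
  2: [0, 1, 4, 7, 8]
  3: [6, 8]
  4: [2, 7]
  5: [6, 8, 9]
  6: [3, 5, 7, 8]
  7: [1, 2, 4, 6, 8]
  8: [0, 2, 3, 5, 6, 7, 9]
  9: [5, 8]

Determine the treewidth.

A width-2 tree decomposition is:
Bags: B1 = {2, 4, 7}  B2 = {1, 2, 7}  B3 = {2, 7, 8}  B4 = {6, 7, 8}  B5 = {0, 2, 8}  B6 = {5, 6, 8}  B7 = {3, 6, 8}  B8 = {5, 8, 9}
Tree: B1–B2, B2–B3, B3–B4, B3–B5, B4–B6, B4–B7, B6–B8
The largest bag has 3 vertices, giving width 2; this decomposition certifies tw(G) ≤ 2. For the lower bound, the 3 vertices {0, 2, 8} are pairwise adjacent, and any tree decomposition puts a clique entirely inside one bag — forcing width ≥ 2. Combining the bounds, tw(G) = 2.

2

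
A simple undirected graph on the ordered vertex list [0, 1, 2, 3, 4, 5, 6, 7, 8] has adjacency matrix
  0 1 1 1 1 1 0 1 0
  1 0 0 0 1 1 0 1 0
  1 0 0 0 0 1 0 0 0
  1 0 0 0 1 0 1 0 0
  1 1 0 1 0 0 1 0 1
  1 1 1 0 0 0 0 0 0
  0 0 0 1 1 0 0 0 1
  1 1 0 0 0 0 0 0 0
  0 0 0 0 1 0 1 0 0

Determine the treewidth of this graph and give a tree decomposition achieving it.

Treewidth 2.
One such decomposition:
Bags: B1 = {3, 4, 6}  B2 = {0, 3, 4}  B3 = {0, 1, 4}  B4 = {0, 1, 5}  B5 = {0, 2, 5}  B6 = {4, 6, 8}  B7 = {0, 1, 7}
Tree: B1–B2, B2–B3, B3–B4, B4–B5, B1–B6, B3–B7

The largest bag has 3 vertices, giving width 2; this decomposition certifies tw(G) ≤ 2. For the lower bound, the 3 vertices {0, 1, 4} are pairwise adjacent, and any tree decomposition puts a clique entirely inside one bag — forcing width ≥ 2. Therefore the treewidth is 2.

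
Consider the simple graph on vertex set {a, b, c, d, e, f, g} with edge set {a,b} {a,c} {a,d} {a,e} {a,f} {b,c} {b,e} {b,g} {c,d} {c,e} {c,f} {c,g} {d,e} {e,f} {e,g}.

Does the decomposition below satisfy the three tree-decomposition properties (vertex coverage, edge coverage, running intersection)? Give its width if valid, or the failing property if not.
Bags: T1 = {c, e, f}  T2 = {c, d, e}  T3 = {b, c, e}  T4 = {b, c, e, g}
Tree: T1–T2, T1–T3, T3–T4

No — vertex a appears in no bag.

A tree decomposition must satisfy three properties: every vertex lies in some bag; for every edge, both endpoints lie together in some bag; and for every vertex, the bags containing it form a connected subtree. Here vertex a appears in no bag, so the decomposition is invalid.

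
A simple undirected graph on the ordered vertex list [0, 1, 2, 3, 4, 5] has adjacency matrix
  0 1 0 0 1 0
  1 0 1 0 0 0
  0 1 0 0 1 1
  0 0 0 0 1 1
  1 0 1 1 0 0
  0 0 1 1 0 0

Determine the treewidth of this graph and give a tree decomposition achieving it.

Each bag holds 3 vertices, so the decomposition has width 2, which upper-bounds the treewidth. Since 5–3–4–2–5 is a cycle in G, G is not acyclic. Forests are exactly the graphs of treewidth ≤ 1, so tw(G) ≥ 2. The upper and lower bounds meet at 2, so that is the treewidth.

Treewidth 2.
One such decomposition:
Bags: B1 = {2, 3, 5}  B2 = {2, 3, 4}  B3 = {1, 2, 4}  B4 = {0, 1, 4}
Tree: B1–B2, B2–B3, B3–B4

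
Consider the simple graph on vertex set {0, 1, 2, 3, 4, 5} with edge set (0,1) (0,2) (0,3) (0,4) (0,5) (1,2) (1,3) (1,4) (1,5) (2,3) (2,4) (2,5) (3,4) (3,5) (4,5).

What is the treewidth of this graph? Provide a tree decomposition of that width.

A single bag containing all 6 vertices is trivially a valid decomposition of width 5. Conversely, {0, 1, 2, 3, 4, 5} is a clique of size 6, and the vertices of any clique must share a bag in every tree decomposition; so some bag has ≥ 6 vertices and tw(G) ≥ 5. Combining the bounds, tw(G) = 5.

Treewidth 5.
One such decomposition:
Bags: B1 = {0, 1, 2, 3, 4, 5}
Tree: (single bag)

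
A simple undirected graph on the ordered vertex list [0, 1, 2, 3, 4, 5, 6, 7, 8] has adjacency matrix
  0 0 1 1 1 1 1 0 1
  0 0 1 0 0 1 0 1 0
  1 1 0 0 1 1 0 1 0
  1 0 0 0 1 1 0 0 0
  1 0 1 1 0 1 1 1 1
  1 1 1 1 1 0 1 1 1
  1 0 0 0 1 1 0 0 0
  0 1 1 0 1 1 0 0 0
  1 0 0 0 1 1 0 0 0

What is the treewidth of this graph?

A width-3 tree decomposition is:
Bags: B1 = {0, 4, 5, 6}  B2 = {0, 2, 4, 5}  B3 = {0, 3, 4, 5}  B4 = {0, 4, 5, 8}  B5 = {2, 4, 5, 7}  B6 = {1, 2, 5, 7}
Tree: B1–B2, B1–B3, B1–B4, B2–B5, B5–B6
Each bag holds 4 vertices, so the decomposition has width 3, which upper-bounds the treewidth. On the other hand G contains the 4-clique {1, 2, 5, 7}. A clique must lie in a single bag of any decomposition, so no decomposition can have width below 3. Combining the bounds, tw(G) = 3.

3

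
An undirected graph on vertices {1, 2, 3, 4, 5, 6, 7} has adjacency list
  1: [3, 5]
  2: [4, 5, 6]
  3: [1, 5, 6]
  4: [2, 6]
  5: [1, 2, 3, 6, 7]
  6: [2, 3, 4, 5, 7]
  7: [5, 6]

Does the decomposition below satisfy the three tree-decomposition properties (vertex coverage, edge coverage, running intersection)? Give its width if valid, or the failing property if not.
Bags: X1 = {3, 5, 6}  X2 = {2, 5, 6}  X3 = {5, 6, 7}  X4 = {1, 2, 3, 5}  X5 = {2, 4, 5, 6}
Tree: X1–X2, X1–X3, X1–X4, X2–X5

A tree decomposition must satisfy three properties: every vertex lies in some bag; for every edge, both endpoints lie together in some bag; and for every vertex, the bags containing it form a connected subtree. Here bags containing vertex 2 are not connected in the tree, so the decomposition is invalid.

No — bags containing vertex 2 are not connected in the tree.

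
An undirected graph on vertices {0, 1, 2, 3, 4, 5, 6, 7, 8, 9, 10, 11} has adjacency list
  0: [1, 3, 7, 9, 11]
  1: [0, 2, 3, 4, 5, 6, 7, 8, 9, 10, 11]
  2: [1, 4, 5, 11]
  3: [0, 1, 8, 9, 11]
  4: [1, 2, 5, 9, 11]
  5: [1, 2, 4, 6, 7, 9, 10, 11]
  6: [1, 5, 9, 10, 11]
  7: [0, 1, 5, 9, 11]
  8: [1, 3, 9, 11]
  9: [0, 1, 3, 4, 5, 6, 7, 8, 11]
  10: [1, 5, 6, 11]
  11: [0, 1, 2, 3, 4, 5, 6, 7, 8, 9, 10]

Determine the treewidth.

4

A width-4 tree decomposition is:
Bags: B1 = {1, 5, 6, 10, 11}  B2 = {1, 5, 6, 9, 11}  B3 = {1, 5, 7, 9, 11}  B4 = {0, 1, 7, 9, 11}  B5 = {0, 1, 3, 9, 11}  B6 = {1, 3, 8, 9, 11}  B7 = {1, 4, 5, 9, 11}  B8 = {1, 2, 4, 5, 11}
Tree: B1–B2, B2–B3, B3–B4, B4–B5, B5–B6, B2–B7, B7–B8
The largest bag has 5 vertices, giving width 4; this decomposition certifies tw(G) ≤ 4. For the lower bound, the 5 vertices {0, 1, 3, 9, 11} are pairwise adjacent, and any tree decomposition puts a clique entirely inside one bag — forcing width ≥ 4. Therefore the treewidth is 4.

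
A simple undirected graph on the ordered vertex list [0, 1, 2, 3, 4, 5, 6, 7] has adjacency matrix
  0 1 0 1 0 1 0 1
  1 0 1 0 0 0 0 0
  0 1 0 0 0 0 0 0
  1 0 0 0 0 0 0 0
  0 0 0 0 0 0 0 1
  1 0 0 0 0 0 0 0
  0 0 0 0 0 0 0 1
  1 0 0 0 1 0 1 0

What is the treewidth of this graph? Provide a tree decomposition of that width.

The largest bag has 2 vertices, giving width 1; this decomposition certifies tw(G) ≤ 1. Since G has at least one edge (e.g. 6–7), it is not an edgeless graph, so tw(G) ≥ 1. Therefore the treewidth is 1.

Treewidth 1.
One such decomposition:
Bags: B1 = {6, 7}  B2 = {0, 7}  B3 = {0, 5}  B4 = {0, 3}  B5 = {0, 1}  B6 = {1, 2}  B7 = {4, 7}
Tree: B1–B2, B2–B3, B2–B4, B3–B5, B5–B6, B2–B7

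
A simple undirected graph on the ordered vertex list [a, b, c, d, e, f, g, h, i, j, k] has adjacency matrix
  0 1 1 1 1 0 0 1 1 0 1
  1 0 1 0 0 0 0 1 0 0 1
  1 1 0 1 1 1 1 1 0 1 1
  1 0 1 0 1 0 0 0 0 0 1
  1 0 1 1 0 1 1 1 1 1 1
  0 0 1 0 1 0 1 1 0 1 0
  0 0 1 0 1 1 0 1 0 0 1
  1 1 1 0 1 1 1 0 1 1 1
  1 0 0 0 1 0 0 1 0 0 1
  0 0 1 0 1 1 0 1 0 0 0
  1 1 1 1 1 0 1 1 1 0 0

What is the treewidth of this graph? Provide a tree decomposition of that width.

Every bag has size at most 5, so the width is 5 − 1 = 4 and tw(G) ≤ 4. For the lower bound, the 5 vertices {a, c, d, e, k} are pairwise adjacent, and any tree decomposition puts a clique entirely inside one bag — forcing width ≥ 4. Therefore the treewidth is 4.

Treewidth 4.
One such decomposition:
Bags: B1 = {a, c, e, h, k}  B2 = {c, e, g, h, k}  B3 = {c, e, f, g, h}  B4 = {a, e, h, i, k}  B5 = {a, c, d, e, k}  B6 = {c, e, f, h, j}  B7 = {a, b, c, h, k}
Tree: B1–B2, B2–B3, B1–B4, B1–B5, B3–B6, B1–B7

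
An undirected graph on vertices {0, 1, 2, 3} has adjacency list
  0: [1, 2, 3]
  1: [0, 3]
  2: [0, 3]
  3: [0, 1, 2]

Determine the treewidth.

2

A width-2 tree decomposition is:
Bags: B1 = {0, 2, 3}  B2 = {0, 1, 3}
Tree: B1–B2
Each bag holds 3 vertices, so the decomposition has width 2, which upper-bounds the treewidth. Conversely, {0, 1, 3} is a clique of size 3, and the vertices of any clique must share a bag in every tree decomposition; so some bag has ≥ 3 vertices and tw(G) ≥ 2. The upper and lower bounds meet at 2, so that is the treewidth.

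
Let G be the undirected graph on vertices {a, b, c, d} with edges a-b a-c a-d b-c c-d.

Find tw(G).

2

A width-2 tree decomposition is:
Bags: B1 = {a, b, c}  B2 = {a, c, d}
Tree: B1–B2
The largest bag has 3 vertices, giving width 2; this decomposition certifies tw(G) ≤ 2. Conversely, {a, c, d} is a clique of size 3, and the vertices of any clique must share a bag in every tree decomposition; so some bag has ≥ 3 vertices and tw(G) ≥ 2. Combining the bounds, tw(G) = 2.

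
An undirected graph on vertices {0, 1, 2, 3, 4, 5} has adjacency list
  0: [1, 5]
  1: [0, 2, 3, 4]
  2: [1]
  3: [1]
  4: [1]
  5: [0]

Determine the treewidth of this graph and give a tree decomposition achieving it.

Treewidth 1.
One such decomposition:
Bags: B1 = {1, 4}  B2 = {1, 2}  B3 = {1, 3}  B4 = {0, 1}  B5 = {0, 5}
Tree: B1–B2, B1–B3, B3–B4, B4–B5

Each bag holds 2 vertices, so the decomposition has width 1, which upper-bounds the treewidth. G has an edge, so its treewidth is at least 1. Combining the bounds, tw(G) = 1.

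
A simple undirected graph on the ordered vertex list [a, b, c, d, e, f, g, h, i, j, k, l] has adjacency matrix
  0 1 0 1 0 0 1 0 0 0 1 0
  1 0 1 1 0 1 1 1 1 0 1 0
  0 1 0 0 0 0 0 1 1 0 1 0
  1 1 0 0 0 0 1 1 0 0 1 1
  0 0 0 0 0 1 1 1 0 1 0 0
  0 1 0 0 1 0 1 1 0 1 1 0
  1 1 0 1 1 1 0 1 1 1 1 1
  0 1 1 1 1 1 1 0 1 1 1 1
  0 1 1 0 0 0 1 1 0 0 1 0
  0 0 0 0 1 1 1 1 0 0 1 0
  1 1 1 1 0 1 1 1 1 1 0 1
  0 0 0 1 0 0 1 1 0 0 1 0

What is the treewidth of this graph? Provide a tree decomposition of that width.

The largest bag has 5 vertices, giving width 4; this decomposition certifies tw(G) ≤ 4. Conversely, {e, f, g, h, j} is a clique of size 5, and the vertices of any clique must share a bag in every tree decomposition; so some bag has ≥ 5 vertices and tw(G) ≥ 4. Hence tw(G) = 4 exactly.

Treewidth 4.
One optimal decomposition is:
Bags: B1 = {b, g, h, i, k}  B2 = {b, d, g, h, k}  B3 = {b, f, g, h, k}  B4 = {a, b, d, g, k}  B5 = {d, g, h, k, l}  B6 = {f, g, h, j, k}  B7 = {b, c, h, i, k}  B8 = {e, f, g, h, j}
Tree: B1–B2, B2–B3, B2–B4, B2–B5, B3–B6, B1–B7, B6–B8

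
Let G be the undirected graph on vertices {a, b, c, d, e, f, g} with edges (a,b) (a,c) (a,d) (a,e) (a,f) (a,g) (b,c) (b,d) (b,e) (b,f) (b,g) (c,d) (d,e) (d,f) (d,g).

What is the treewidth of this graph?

A width-3 tree decomposition is:
Bags: B1 = {a, b, d, f}  B2 = {a, b, c, d}  B3 = {a, b, d, e}  B4 = {a, b, d, g}
Tree: B1–B2, B1–B3, B1–B4
Each bag holds 4 vertices, so the decomposition has width 3, which upper-bounds the treewidth. On the other hand G contains the 4-clique {a, b, d, g}. A clique must lie in a single bag of any decomposition, so no decomposition can have width below 3. Therefore the treewidth is 3.

3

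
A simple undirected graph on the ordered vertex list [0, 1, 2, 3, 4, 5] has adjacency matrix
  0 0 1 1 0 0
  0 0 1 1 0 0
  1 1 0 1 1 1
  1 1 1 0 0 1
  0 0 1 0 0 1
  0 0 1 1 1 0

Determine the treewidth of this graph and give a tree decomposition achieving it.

Treewidth 2.
One such decomposition:
Bags: B1 = {2, 3, 5}  B2 = {0, 2, 3}  B3 = {1, 2, 3}  B4 = {2, 4, 5}
Tree: B1–B2, B2–B3, B1–B4

Each bag holds 3 vertices, so the decomposition has width 2, which upper-bounds the treewidth. Conversely, {0, 2, 3} is a clique of size 3, and the vertices of any clique must share a bag in every tree decomposition; so some bag has ≥ 3 vertices and tw(G) ≥ 2. Therefore the treewidth is 2.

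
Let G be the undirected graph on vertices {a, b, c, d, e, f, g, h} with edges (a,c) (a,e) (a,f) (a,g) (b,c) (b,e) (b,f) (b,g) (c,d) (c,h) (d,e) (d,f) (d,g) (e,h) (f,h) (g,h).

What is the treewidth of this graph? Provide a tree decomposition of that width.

Every bag has size at most 5, so the width is 5 − 1 = 4 and tw(G) ≤ 4. For the lower bound: the 5 vertex sets {d,g}, {a,f}, {b,c}, {e}, {h} are disjoint, each induces a connected subgraph, and every pair is joined by at least one edge of G. Contracting each set to a single vertex therefore yields K_{5} as a minor, and since treewidth is minor-monotone, tw(G) ≥ tw(K_{5}) = 4. Hence tw(G) = 4 exactly.

Treewidth 4.
One such decomposition:
Bags: B1 = {c, d, e, f, g}  B2 = {a, c, e, f, g}  B3 = {b, c, e, f, g}  B4 = {c, e, f, g, h}
Tree: B1–B2, B2–B3, B3–B4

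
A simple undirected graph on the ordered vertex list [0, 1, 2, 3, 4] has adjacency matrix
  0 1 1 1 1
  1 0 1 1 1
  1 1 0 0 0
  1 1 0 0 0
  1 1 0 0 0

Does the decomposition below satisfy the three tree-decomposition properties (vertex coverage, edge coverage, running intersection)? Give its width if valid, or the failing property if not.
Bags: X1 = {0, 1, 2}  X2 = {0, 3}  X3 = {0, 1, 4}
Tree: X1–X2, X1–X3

No — edge (1,3) lies in no bag.

A tree decomposition must satisfy three properties: every vertex lies in some bag; for every edge, both endpoints lie together in some bag; and for every vertex, the bags containing it form a connected subtree. Here edge (1,3) lies in no bag, so the decomposition is invalid.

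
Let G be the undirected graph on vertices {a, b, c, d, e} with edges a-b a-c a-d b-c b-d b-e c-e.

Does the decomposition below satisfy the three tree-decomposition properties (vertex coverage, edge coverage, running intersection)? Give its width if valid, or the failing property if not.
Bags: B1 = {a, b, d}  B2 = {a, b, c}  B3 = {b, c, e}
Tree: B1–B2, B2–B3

Yes; width 2.

Vertex coverage: the bags together contain {a, b, c, d, e}, the full vertex set. Edge coverage: each edge of G has both endpoints in at least one bag. Running intersection: for every vertex, the bags containing it form a connected subtree. All three properties hold, so this is a valid tree decomposition of width max|bag| − 1 = 2, and hence tw(G) ≤ 2.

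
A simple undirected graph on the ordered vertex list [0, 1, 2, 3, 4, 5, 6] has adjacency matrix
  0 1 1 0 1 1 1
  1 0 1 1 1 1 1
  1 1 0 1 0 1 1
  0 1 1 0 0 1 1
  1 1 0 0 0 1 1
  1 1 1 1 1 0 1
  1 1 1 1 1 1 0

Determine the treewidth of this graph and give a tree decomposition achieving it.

Each bag holds 5 vertices, so the decomposition has width 4, which upper-bounds the treewidth. On the other hand G contains the 5-clique {0, 1, 2, 5, 6}. A clique must lie in a single bag of any decomposition, so no decomposition can have width below 4. Combining the bounds, tw(G) = 4.

Treewidth 4.
One such decomposition:
Bags: B1 = {0, 1, 4, 5, 6}  B2 = {0, 1, 2, 5, 6}  B3 = {1, 2, 3, 5, 6}
Tree: B1–B2, B2–B3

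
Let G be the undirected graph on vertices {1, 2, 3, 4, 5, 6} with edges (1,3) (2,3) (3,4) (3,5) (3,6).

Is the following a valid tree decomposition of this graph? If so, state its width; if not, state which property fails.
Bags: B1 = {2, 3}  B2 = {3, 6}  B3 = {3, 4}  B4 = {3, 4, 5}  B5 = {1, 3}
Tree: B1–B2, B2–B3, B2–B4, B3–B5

A tree decomposition must satisfy three properties: every vertex lies in some bag; for every edge, both endpoints lie together in some bag; and for every vertex, the bags containing it form a connected subtree. Here bags containing vertex 4 are not connected in the tree, so the decomposition is invalid.

No — bags containing vertex 4 are not connected in the tree.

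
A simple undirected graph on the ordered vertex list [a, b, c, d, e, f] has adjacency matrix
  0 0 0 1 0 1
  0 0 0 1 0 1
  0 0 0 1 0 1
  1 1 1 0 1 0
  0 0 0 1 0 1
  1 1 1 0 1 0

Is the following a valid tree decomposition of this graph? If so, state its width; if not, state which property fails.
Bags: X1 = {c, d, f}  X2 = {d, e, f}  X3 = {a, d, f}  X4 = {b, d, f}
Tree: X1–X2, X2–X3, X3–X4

Vertex coverage: the bags together contain {a, b, c, d, e, f}, the full vertex set. Edge coverage: each edge of G has both endpoints in at least one bag. Running intersection: for every vertex, the bags containing it form a connected subtree. All three properties hold, so this is a valid tree decomposition of width max|bag| − 1 = 2, and hence tw(G) ≤ 2.

Yes; width 2.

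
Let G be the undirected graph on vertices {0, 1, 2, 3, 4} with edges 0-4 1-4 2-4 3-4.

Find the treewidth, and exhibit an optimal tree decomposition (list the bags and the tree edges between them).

Treewidth 1.
One such decomposition:
Bags: B1 = {2, 4}  B2 = {1, 4}  B3 = {0, 4}  B4 = {3, 4}
Tree: B1–B2, B1–B3, B2–B4

Every bag has size at most 2, so the width is 2 − 1 = 1 and tw(G) ≤ 1. Since G has at least one edge (e.g. 4–2), it is not an edgeless graph, so tw(G) ≥ 1. The upper and lower bounds meet at 1, so that is the treewidth.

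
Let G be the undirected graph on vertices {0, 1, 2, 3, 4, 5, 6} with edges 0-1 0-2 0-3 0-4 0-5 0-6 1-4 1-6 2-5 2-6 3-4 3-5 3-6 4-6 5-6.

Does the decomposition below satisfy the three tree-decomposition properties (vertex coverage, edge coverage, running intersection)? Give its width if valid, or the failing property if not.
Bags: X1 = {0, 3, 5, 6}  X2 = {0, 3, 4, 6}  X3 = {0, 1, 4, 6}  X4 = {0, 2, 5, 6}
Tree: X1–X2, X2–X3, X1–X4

Vertex coverage: the bags together contain {0, 1, 2, 3, 4, 5, 6}, the full vertex set. Edge coverage: each edge of G has both endpoints in at least one bag. Running intersection: for every vertex, the bags containing it form a connected subtree. All three properties hold, so this is a valid tree decomposition of width max|bag| − 1 = 3, and hence tw(G) ≤ 3.

Yes; width 3.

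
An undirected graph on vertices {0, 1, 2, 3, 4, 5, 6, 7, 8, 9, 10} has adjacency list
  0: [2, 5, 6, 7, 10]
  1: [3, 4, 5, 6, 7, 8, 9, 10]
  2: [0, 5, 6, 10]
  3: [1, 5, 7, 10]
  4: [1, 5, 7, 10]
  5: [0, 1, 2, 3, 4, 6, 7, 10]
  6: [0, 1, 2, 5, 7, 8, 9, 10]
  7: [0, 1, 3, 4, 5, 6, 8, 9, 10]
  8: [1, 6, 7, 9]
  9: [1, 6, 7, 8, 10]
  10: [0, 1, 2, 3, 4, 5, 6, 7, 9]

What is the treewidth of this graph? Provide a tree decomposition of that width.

Every bag has size at most 5, so the width is 5 − 1 = 4 and tw(G) ≤ 4. For the lower bound, the 5 vertices {0, 2, 5, 6, 10} are pairwise adjacent, and any tree decomposition puts a clique entirely inside one bag — forcing width ≥ 4. Therefore the treewidth is 4.

Treewidth 4.
One such decomposition:
Bags: B1 = {1, 3, 5, 7, 10}  B2 = {1, 5, 6, 7, 10}  B3 = {1, 6, 7, 9, 10}  B4 = {0, 5, 6, 7, 10}  B5 = {1, 4, 5, 7, 10}  B6 = {1, 6, 7, 8, 9}  B7 = {0, 2, 5, 6, 10}
Tree: B1–B2, B2–B3, B2–B4, B2–B5, B3–B6, B4–B7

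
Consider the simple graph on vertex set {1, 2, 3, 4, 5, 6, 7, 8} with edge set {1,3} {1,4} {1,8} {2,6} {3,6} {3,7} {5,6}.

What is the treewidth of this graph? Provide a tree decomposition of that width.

The largest bag has 2 vertices, giving width 1; this decomposition certifies tw(G) ≤ 1. Any graph with an edge has treewidth ≥ 1, and G has the edge 1–3. The upper and lower bounds meet at 1, so that is the treewidth.

Treewidth 1.
One optimal decomposition is:
Bags: B1 = {1, 3}  B2 = {3, 6}  B3 = {2, 6}  B4 = {1, 4}  B5 = {5, 6}  B6 = {1, 8}  B7 = {3, 7}
Tree: B1–B2, B2–B3, B1–B4, B2–B5, B4–B6, B1–B7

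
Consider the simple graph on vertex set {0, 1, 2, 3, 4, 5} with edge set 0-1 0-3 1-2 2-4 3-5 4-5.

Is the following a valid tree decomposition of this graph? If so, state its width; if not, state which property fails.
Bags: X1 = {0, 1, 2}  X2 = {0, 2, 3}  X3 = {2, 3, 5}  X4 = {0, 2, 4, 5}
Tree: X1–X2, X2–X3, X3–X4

No — bags containing vertex 0 are not connected in the tree.

A tree decomposition must satisfy three properties: every vertex lies in some bag; for every edge, both endpoints lie together in some bag; and for every vertex, the bags containing it form a connected subtree. Here bags containing vertex 0 are not connected in the tree, so the decomposition is invalid.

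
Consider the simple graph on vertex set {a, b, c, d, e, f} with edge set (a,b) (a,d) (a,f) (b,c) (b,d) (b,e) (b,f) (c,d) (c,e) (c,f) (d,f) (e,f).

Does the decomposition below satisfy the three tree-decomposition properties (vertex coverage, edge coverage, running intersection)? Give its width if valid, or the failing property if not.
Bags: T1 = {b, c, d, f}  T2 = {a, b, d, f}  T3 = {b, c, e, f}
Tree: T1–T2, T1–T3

Vertex coverage: the bags together contain {a, b, c, d, e, f}, the full vertex set. Edge coverage: each edge of G has both endpoints in at least one bag. Running intersection: for every vertex, the bags containing it form a connected subtree. All three properties hold, so this is a valid tree decomposition of width max|bag| − 1 = 3, and hence tw(G) ≤ 3.

Yes; width 3.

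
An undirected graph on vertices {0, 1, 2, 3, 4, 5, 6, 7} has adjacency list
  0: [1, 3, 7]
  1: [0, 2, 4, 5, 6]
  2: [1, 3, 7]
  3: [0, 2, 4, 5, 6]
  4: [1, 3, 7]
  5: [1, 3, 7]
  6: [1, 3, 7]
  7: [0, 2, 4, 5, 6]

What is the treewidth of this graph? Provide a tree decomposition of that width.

Each bag holds 4 vertices, so the decomposition has width 3, which upper-bounds the treewidth. For the lower bound: the 4 vertex sets {4,7}, {3,6}, {1}, {0} are disjoint, each induces a connected subgraph, and every pair is joined by at least one edge of G. Contracting each set to a single vertex therefore yields K_{4} as a minor, and since treewidth is minor-monotone, tw(G) ≥ tw(K_{4}) = 3. Therefore the treewidth is 3.

Treewidth 3.
Bags: B1 = {1, 3, 4, 7}  B2 = {1, 3, 6, 7}  B3 = {0, 1, 3, 7}  B4 = {1, 2, 3, 7}  B5 = {1, 3, 5, 7}
Tree: B1–B2, B2–B3, B3–B4, B4–B5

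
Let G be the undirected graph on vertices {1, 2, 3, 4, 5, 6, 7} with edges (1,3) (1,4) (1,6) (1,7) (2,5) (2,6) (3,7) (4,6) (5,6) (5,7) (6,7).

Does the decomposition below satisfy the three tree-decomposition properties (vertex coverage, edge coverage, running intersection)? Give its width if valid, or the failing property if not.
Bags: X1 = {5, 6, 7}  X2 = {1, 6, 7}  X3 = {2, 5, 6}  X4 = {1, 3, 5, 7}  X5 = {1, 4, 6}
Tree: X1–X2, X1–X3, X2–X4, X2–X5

No — bags containing vertex 5 are not connected in the tree.

A tree decomposition must satisfy three properties: every vertex lies in some bag; for every edge, both endpoints lie together in some bag; and for every vertex, the bags containing it form a connected subtree. Here bags containing vertex 5 are not connected in the tree, so the decomposition is invalid.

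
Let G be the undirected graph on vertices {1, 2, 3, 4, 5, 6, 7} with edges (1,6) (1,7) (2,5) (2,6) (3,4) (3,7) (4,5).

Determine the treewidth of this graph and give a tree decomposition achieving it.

Treewidth 2.
Bags: B1 = {3, 4, 7}  B2 = {4, 5, 7}  B3 = {2, 5, 7}  B4 = {2, 6, 7}  B5 = {1, 6, 7}
Tree: B1–B2, B2–B3, B3–B4, B4–B5

The largest bag has 3 vertices, giving width 2; this decomposition certifies tw(G) ≤ 2. For the lower bound, G contains the cycle 7–3–4–5–2–6–1–7, so G is not a forest; only forests have treewidth ≤ 1, hence tw(G) ≥ 2. Therefore the treewidth is 2.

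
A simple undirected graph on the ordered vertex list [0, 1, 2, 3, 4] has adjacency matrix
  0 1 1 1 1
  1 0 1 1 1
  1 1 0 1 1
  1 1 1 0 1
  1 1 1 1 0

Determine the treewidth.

A width-4 tree decomposition is:
Bags: B1 = {0, 1, 2, 3, 4}
Tree: (single bag)
With just one bag of size 5, the width is 5 − 1 = 4, so tw(G) ≤ 4. On the other hand G contains the 5-clique {0, 1, 2, 3, 4}. A clique must lie in a single bag of any decomposition, so no decomposition can have width below 4. The upper and lower bounds meet at 4, so that is the treewidth.

4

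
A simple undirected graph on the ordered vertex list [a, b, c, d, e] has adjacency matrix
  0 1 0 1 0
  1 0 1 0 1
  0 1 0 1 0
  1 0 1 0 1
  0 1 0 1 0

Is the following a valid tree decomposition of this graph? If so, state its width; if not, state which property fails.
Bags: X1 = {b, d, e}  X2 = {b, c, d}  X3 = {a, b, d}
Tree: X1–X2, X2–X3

Every vertex of G appears in some bag (union = {a, b, c, d, e}); every edge is covered by a bag; and for each vertex v the set of bags containing v is connected in the bag tree. The decomposition is therefore valid. The largest bag has 3 vertices, so the width is 2.

Yes; width 2.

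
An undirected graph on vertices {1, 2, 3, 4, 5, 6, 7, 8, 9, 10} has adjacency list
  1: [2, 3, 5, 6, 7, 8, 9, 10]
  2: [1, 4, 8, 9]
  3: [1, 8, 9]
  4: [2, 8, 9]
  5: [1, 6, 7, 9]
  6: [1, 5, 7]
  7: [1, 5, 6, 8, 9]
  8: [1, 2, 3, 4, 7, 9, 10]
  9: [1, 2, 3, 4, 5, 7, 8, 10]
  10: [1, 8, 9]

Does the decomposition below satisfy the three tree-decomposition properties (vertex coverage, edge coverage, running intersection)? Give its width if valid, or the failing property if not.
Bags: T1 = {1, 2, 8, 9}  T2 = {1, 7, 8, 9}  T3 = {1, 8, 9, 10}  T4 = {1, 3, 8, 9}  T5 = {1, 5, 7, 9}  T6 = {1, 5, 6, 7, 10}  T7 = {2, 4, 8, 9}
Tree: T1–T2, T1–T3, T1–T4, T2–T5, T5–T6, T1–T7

No — bags containing vertex 10 are not connected in the tree.

A tree decomposition must satisfy three properties: every vertex lies in some bag; for every edge, both endpoints lie together in some bag; and for every vertex, the bags containing it form a connected subtree. Here bags containing vertex 10 are not connected in the tree, so the decomposition is invalid.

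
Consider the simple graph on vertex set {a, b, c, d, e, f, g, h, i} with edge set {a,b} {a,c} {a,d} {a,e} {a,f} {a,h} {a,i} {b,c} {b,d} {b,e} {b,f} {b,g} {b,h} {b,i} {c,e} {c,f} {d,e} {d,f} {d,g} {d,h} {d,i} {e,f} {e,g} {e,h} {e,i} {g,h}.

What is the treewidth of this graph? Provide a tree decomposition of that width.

Each bag holds 5 vertices, so the decomposition has width 4, which upper-bounds the treewidth. For the lower bound, the 5 vertices {b, d, e, g, h} are pairwise adjacent, and any tree decomposition puts a clique entirely inside one bag — forcing width ≥ 4. Therefore the treewidth is 4.

Treewidth 4.
Bags: B1 = {a, b, d, e, f}  B2 = {a, b, d, e, h}  B3 = {b, d, e, g, h}  B4 = {a, b, d, e, i}  B5 = {a, b, c, e, f}
Tree: B1–B2, B2–B3, B1–B4, B1–B5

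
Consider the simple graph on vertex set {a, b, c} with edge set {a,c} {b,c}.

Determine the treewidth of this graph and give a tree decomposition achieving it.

The largest bag has 2 vertices, giving width 1; this decomposition certifies tw(G) ≤ 1. G has an edge, so its treewidth is at least 1. Combining the bounds, tw(G) = 1.

Treewidth 1.
One optimal decomposition is:
Bags: B1 = {a, c}  B2 = {b, c}
Tree: B1–B2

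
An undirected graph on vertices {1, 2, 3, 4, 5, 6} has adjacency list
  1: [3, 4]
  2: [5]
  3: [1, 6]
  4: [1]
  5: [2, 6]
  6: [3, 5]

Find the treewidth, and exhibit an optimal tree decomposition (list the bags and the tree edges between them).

Each bag holds 2 vertices, so the decomposition has width 1, which upper-bounds the treewidth. G has an edge, so its treewidth is at least 1. Therefore the treewidth is 1.

Treewidth 1.
One such decomposition:
Bags: B1 = {1, 4}  B2 = {1, 3}  B3 = {3, 6}  B4 = {5, 6}  B5 = {2, 5}
Tree: B1–B2, B2–B3, B3–B4, B4–B5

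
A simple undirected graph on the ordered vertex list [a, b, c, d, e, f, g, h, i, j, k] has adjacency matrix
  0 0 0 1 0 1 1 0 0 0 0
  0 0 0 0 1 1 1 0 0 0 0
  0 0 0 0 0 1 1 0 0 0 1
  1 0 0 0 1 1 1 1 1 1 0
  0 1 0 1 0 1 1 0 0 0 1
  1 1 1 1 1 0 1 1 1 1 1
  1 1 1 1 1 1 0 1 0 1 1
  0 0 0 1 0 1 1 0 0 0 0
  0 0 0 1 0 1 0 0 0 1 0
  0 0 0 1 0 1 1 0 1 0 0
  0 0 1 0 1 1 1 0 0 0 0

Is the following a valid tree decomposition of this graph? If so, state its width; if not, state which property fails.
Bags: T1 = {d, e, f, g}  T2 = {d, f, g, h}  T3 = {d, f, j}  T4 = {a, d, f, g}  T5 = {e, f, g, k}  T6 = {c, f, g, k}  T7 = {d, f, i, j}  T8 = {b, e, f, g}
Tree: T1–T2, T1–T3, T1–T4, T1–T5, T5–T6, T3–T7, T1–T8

No — edge (g,j) lies in no bag.

A tree decomposition must satisfy three properties: every vertex lies in some bag; for every edge, both endpoints lie together in some bag; and for every vertex, the bags containing it form a connected subtree. Here edge (g,j) lies in no bag, so the decomposition is invalid.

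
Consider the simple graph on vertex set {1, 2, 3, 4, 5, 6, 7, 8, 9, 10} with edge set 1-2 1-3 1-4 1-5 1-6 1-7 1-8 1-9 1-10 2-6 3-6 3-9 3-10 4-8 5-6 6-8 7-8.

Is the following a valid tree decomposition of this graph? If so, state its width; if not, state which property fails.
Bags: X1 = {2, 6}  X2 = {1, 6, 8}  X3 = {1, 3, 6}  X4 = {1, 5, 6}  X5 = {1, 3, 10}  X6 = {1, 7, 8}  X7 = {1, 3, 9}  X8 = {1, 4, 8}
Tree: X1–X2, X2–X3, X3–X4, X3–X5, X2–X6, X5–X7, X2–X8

No — edge (1,2) lies in no bag.

A tree decomposition must satisfy three properties: every vertex lies in some bag; for every edge, both endpoints lie together in some bag; and for every vertex, the bags containing it form a connected subtree. Here edge (1,2) lies in no bag, so the decomposition is invalid.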